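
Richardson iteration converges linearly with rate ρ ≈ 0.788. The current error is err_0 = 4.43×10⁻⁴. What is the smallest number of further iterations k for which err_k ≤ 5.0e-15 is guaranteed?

After k steps, err_k ≈ 4.43×10⁻⁴·0.788^k.
Need 0.788^k ≤ 5.0e-15/4.43×10⁻⁴ = 1.12867e-11.
k ≥ ln(1.12867e-11)/ln(0.788) = -25.2074/-0.23826 = 105.798.
Smallest integer k = 106.

106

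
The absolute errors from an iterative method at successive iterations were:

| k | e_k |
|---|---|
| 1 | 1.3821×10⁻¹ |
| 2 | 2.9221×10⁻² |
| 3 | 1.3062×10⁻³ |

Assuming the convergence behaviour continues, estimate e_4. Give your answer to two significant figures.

First estimate the order: p ≈ ln(e_3/e_2) / ln(e_2/e_1) = ln(1.3062×10⁻³/2.9221×10⁻²)/ln(2.9221×10⁻²/1.3821×10⁻¹) = ln(0.0447007)/ln(0.211425) ≈ 2.0000.
Then e_4 ≈ e_3·(e_3/e_2)^p = 1.3062×10⁻³·(0.0447007)^2.0000 = 1.3062×10⁻³·0.00199815 ≈ 2.61e-06.

2.6e-6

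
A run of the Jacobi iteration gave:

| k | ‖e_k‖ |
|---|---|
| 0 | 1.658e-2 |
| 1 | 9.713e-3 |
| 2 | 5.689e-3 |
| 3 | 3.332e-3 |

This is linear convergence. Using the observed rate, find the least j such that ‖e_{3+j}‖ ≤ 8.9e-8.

Rate ρ ≈ ‖e_3‖/‖e_2‖ = 3.332e-3/5.689e-3 = 0.5857.
After j more steps, ‖e_{3+j}‖ ≈ 3.332e-3·ρ^j; need ρ^j ≤ 8.9e-8/3.332e-3 = 2.67107e-05.
j ≥ ln(2.67107e-05)/ln(0.5857) = -10.5304/-0.53495 = 19.685.
So 20 more iterations are needed.

20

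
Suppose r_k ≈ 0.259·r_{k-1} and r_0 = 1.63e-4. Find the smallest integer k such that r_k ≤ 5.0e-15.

After k steps, r_k ≈ 1.63e-4·0.259^k.
Need 0.259^k ≤ 5.0e-15/1.63e-4 = 3.06748e-11.
k ≥ ln(3.06748e-11)/ln(0.259) = -24.2076/-1.35093 = 17.919.
Smallest integer k = 18.

18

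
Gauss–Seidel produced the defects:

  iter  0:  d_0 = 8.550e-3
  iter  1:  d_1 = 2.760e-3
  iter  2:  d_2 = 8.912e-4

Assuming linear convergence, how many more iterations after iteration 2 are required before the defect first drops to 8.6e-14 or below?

Rate ρ ≈ d_2/d_1 = 8.912e-4/2.760e-3 = 0.3229.
After j more steps, d_{2+j} ≈ 8.912e-4·ρ^j; need ρ^j ≤ 8.6e-14/8.912e-4 = 9.64991e-11.
j ≥ ln(9.64991e-11)/ln(0.3229) = -23.0615/-1.13041 = 20.401.
So 21 more iterations are needed.

21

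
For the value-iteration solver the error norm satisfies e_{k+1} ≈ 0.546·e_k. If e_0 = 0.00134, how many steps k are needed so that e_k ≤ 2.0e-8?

After k steps, e_k ≈ 0.00134·0.546^k.
Need 0.546^k ≤ 2.0e-8/0.00134 = 1.49254e-05.
k ≥ ln(1.49254e-05)/ln(0.546) = -11.1124/-0.60514 = 18.363.
Smallest integer k = 19.

19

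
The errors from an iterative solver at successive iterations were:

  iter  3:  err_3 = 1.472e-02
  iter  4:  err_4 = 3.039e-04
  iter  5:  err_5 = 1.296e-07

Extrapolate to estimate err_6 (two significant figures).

First estimate the order: p ≈ ln(err_5/err_4) / ln(err_4/err_3) = ln(1.296e-07/3.039e-04)/ln(3.039e-04/1.472e-02) = ln(0.000426456)/ln(0.0206454) ≈ 1.9999.
Then err_6 ≈ err_5·(err_5/err_4)^p = 1.296e-07·(0.000426456)^1.9999 = 1.296e-07·1.82006e-07 ≈ 2.359e-14.

2.4e-14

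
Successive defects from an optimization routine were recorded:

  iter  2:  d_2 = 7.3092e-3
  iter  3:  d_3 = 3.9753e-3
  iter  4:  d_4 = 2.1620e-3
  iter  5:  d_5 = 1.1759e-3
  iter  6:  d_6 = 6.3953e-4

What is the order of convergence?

Consecutive ratios: d_6/d_5 = 6.3953e-4/1.1759e-3 = 0.543864, d_5/d_4 = 1.1759e-3/2.1620e-3 = 0.543895.
p ≈ ln(0.543864)/ln(0.543895) = -0.6091/-0.6090 ≈ 1.00.
So the convergence is linear (order 1).

1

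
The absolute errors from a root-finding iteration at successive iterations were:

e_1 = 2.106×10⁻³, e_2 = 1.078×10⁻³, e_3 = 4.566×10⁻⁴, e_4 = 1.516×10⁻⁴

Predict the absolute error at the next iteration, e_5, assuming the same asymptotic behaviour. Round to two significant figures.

3.7e-5

First estimate the order: p ≈ ln(e_4/e_3) / ln(e_3/e_2) = ln(1.516×10⁻⁴/4.566×10⁻⁴)/ln(4.566×10⁻⁴/1.078×10⁻³) = ln(0.332019)/ln(0.423562) ≈ 1.2835.
Then e_5 ≈ e_4·(e_4/e_3)^p = 1.516×10⁻⁴·(0.332019)^1.2835 = 1.516×10⁻⁴·0.242892 ≈ 3.682e-05.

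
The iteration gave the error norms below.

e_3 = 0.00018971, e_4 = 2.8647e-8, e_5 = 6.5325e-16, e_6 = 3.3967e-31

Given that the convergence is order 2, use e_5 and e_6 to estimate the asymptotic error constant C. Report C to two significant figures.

C ≈ e_6 / e_5^2
  = 3.3967e-31 / (6.5325e-16)^2
  = 3.3967e-31 / 4.26736e-31 ≈ 0.79597

0.80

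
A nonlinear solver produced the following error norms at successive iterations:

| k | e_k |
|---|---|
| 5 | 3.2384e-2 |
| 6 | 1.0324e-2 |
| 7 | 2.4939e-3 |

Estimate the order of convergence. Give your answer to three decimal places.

p ≈ ln(e_7/e_6) / ln(e_6/e_5)
  = ln(2.4939e-3/1.0324e-2) / ln(1.0324e-2/3.2384e-2)
  = ln(0.241563) / ln(0.318799)
  = -1.420625 / -1.143194 ≈ 1.242681

1.243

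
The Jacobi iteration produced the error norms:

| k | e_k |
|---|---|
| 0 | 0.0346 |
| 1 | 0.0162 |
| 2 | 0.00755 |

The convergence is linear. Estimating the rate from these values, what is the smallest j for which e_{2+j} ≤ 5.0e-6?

Rate ρ ≈ e_2/e_1 = 0.00755/0.0162 = 0.4660.
After j more steps, e_{2+j} ≈ 0.00755·ρ^j; need ρ^j ≤ 5.0e-6/0.00755 = 0.000662252.
j ≥ ln(0.000662252)/ln(0.4660) = -7.3199/-0.76357 = 9.586.
So 10 more iterations are needed.

10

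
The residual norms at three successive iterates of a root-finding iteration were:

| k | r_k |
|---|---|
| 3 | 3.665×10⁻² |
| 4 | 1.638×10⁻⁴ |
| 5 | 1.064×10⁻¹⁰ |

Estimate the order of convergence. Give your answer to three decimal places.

2.633

p ≈ ln(r_5/r_4) / ln(r_4/r_3)
  = ln(1.064×10⁻¹⁰/1.638×10⁻⁴) / ln(1.638×10⁻⁴/3.665×10⁻²)
  = ln(6.49573e-07) / ln(0.0044693)
  = -14.246951 / -5.410523 ≈ 2.633193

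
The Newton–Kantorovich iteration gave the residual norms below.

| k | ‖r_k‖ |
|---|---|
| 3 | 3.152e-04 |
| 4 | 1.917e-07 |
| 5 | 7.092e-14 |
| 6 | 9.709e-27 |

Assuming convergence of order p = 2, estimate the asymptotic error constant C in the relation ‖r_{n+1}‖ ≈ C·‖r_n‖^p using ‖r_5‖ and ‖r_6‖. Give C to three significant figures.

1.93

C ≈ ‖r_6‖ / ‖r_5‖^2
  = 9.709e-27 / (7.092e-14)^2
  = 9.709e-27 / 5.02965e-27 ≈ 1.9304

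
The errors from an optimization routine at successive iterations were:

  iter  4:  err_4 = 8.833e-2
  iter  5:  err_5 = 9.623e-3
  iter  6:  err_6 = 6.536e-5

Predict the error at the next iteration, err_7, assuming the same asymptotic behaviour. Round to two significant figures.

8.6e-10

First estimate the order: p ≈ ln(err_6/err_5) / ln(err_5/err_4) = ln(6.536e-5/9.623e-3)/ln(9.623e-3/8.833e-2) = ln(0.00679206)/ln(0.108944) ≈ 2.2518.
Then err_7 ≈ err_6·(err_6/err_5)^p = 6.536e-5·(0.00679206)^2.2518 = 6.536e-5·1.31251e-05 ≈ 8.579e-10.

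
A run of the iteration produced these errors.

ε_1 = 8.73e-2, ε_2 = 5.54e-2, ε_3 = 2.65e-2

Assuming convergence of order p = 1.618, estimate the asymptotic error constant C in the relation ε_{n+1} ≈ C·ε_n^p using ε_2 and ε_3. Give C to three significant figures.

2.86

C ≈ ε_3 / ε_2^1.618
  = 2.65e-2 / (5.54e-2)^1.618
  = 2.65e-2 / 0.00926827 ≈ 2.8592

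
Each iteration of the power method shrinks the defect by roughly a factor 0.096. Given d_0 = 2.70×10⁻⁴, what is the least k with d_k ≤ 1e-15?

12

After k steps, d_k ≈ 2.70×10⁻⁴·0.096^k.
Need 0.096^k ≤ 1e-15/2.70×10⁻⁴ = 3.7037e-12.
k ≥ ln(3.7037e-12)/ln(0.096) = -26.3217/-2.34341 = 11.232.
Smallest integer k = 12.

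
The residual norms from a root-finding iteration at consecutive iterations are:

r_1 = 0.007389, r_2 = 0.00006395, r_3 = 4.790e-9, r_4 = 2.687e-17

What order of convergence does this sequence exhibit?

Consecutive ratios: r_4/r_3 = 2.687e-17/4.790e-9 = 5.6096e-09, r_3/r_2 = 4.790e-9/0.00006395 = 7.49023e-05.
p ≈ ln(5.6096e-09)/ln(7.49023e-05) = -18.9988/-9.4993 ≈ 2.00.
So the convergence is quadratic (order 2).

2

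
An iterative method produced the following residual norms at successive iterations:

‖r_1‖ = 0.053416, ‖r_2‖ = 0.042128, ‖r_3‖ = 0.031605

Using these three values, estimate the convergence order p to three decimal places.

p ≈ ln(‖r_3‖/‖r_2‖) / ln(‖r_2‖/‖r_1‖)
  = ln(0.031605/0.042128) / ln(0.042128/0.053416)
  = ln(0.750214) / ln(0.788678)
  = -0.287397 / -0.237397 ≈ 1.210618

1.211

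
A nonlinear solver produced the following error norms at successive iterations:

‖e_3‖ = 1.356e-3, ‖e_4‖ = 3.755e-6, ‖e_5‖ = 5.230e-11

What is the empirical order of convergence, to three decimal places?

1.899

p ≈ ln(‖e_5‖/‖e_4‖) / ln(‖e_4‖/‖e_3‖)
  = ln(5.230e-11/3.755e-6) / ln(3.755e-6/1.356e-3)
  = ln(1.39281e-05) / ln(0.00276917)
  = -11.181602 / -5.889208 ≈ 1.898660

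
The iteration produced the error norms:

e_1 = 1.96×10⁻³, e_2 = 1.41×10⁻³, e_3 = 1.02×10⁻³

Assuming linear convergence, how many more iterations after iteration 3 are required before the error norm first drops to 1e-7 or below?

29

Rate ρ ≈ e_3/e_2 = 1.02×10⁻³/1.41×10⁻³ = 0.7234.
After j more steps, e_{3+j} ≈ 1.02×10⁻³·ρ^j; need ρ^j ≤ 1e-7/1.02×10⁻³ = 9.80392e-05.
j ≥ ln(9.80392e-05)/ln(0.7234) = -9.2301/-0.32379 = 28.506.
So 29 more iterations are needed.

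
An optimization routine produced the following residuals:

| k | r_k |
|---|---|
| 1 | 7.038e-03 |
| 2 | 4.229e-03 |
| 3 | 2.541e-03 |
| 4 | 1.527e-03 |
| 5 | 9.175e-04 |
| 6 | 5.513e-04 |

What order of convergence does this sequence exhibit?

Consecutive ratios: r_6/r_5 = 5.513e-04/9.175e-04 = 0.600872, r_5/r_4 = 9.175e-04/1.527e-03 = 0.600851.
p ≈ ln(0.600872)/ln(0.600851) = -0.5094/-0.5094 ≈ 1.00.
So the convergence is linear (order 1).

1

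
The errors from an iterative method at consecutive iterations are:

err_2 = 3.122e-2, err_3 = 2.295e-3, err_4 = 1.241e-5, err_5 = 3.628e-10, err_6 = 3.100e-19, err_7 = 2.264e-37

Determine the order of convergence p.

2

Consecutive ratios: err_7/err_6 = 2.264e-37/3.100e-19 = 7.30323e-19, err_6/err_5 = 3.100e-19/3.628e-10 = 8.54465e-10.
p ≈ ln(7.30323e-19)/ln(8.54465e-10) = -41.7608/-20.8805 ≈ 2.00.
So the convergence is quadratic (order 2).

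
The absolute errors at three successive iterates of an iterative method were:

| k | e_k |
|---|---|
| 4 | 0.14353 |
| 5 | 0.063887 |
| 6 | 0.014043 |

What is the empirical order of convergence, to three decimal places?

1.872

p ≈ ln(e_6/e_5) / ln(e_5/e_4)
  = ln(0.014043/0.063887) / ln(0.063887/0.14353)
  = ln(0.21981) / ln(0.445113)
  = -1.514992 / -0.809427 ≈ 1.871685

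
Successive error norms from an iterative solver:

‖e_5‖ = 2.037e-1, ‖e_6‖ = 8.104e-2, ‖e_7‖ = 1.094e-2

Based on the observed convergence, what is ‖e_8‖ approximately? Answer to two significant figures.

First estimate the order: p ≈ ln(‖e_7‖/‖e_6‖) / ln(‖e_6‖/‖e_5‖) = ln(1.094e-2/8.104e-2)/ln(8.104e-2/2.037e-1) = ln(0.134995)/ln(0.39784) ≈ 2.1726.
Then ‖e_8‖ ≈ ‖e_7‖·(‖e_7‖/‖e_6‖)^p = 1.094e-2·(0.134995)^2.1726 = 1.094e-2·0.0128982 ≈ 0.0001411.

1.4e-4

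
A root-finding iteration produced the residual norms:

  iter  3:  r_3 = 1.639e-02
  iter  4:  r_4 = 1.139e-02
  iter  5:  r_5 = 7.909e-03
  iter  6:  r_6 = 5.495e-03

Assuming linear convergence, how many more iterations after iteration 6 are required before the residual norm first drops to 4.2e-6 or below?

20

Rate ρ ≈ r_6/r_5 = 5.495e-03/7.909e-03 = 0.6948.
After j more steps, r_{6+j} ≈ 5.495e-03·ρ^j; need ρ^j ≤ 4.2e-6/5.495e-03 = 0.000764331.
j ≥ ln(0.000764331)/ln(0.6948) = -7.1765/-0.36413 = 19.709.
So 20 more iterations are needed.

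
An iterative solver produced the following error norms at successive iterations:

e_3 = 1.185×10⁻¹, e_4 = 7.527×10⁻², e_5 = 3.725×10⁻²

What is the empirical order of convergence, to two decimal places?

1.55

p ≈ ln(e_5/e_4) / ln(e_4/e_3)
  = ln(3.725×10⁻²/7.527×10⁻²) / ln(7.527×10⁻²/1.185×10⁻¹)
  = ln(0.494885) / ln(0.63519)
  = -0.70343 / -0.45383 ≈ 1.54999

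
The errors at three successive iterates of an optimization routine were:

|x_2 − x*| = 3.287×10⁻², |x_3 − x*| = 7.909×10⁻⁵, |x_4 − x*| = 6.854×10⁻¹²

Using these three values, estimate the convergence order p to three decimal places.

p ≈ ln(|x_4 − x*|/|x_3 − x*|) / ln(|x_3 − x*|/|x_2 − x*|)
  = ln(6.854×10⁻¹²/7.909×10⁻⁵) / ln(7.909×10⁻⁵/3.287×10⁻²)
  = ln(8.66608e-08) / ln(0.00240615)
  = -16.261264 / -6.029727 ≈ 2.696849

2.697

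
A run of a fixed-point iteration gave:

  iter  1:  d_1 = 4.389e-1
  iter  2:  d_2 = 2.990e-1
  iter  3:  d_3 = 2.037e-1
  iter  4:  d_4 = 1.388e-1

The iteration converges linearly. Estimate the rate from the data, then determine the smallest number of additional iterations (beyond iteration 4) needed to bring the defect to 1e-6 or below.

31

Rate ρ ≈ d_4/d_3 = 1.388e-1/2.037e-1 = 0.6814.
After j more steps, d_{4+j} ≈ 1.388e-1·ρ^j; need ρ^j ≤ 1e-6/1.388e-1 = 7.20461e-06.
j ≥ ln(7.20461e-06)/ln(0.6814) = -11.8408/-0.38361 = 30.867.
So 31 more iterations are needed.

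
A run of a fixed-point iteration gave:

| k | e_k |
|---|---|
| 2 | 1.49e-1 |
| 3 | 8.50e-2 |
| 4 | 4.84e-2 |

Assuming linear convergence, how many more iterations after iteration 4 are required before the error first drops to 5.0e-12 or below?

Rate ρ ≈ e_4/e_3 = 4.84e-2/8.50e-2 = 0.5694.
After j more steps, e_{4+j} ≈ 4.84e-2·ρ^j; need ρ^j ≤ 5.0e-12/4.84e-2 = 1.03306e-10.
j ≥ ln(1.03306e-10)/ln(0.5694) = -22.9933/-0.56317 = 40.828.
So 41 more iterations are needed.

41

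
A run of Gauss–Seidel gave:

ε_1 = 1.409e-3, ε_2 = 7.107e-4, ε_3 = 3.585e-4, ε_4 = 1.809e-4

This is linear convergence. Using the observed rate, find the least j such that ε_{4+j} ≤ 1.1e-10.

21

Rate ρ ≈ ε_4/ε_3 = 1.809e-4/3.585e-4 = 0.5046.
After j more steps, ε_{4+j} ≈ 1.809e-4·ρ^j; need ρ^j ≤ 1.1e-10/1.809e-4 = 6.08071e-07.
j ≥ ln(6.08071e-07)/ln(0.5046) = -14.3130/-0.68399 = 20.926.
So 21 more iterations are needed.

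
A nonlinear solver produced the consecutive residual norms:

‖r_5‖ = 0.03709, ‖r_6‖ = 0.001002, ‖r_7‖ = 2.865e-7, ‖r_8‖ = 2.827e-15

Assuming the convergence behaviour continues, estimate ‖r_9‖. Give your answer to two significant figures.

First estimate the order: p ≈ ln(‖r_8‖/‖r_7‖) / ln(‖r_7‖/‖r_6‖) = ln(2.827e-15/2.865e-7)/ln(2.865e-7/0.001002) = ln(9.86736e-09)/ln(0.000285928) ≈ 2.2591.
Then ‖r_9‖ ≈ ‖r_8‖·(‖r_8‖/‖r_7‖)^p = 2.827e-15·(9.86736e-09)^2.2591 = 2.827e-15·8.20539e-19 ≈ 2.32e-33.

2.3e-33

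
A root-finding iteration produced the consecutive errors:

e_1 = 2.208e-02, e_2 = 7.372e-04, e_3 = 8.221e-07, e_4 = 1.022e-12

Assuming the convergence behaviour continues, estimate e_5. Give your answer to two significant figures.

First estimate the order: p ≈ ln(e_4/e_3) / ln(e_3/e_2) = ln(1.022e-12/8.221e-07)/ln(8.221e-07/7.372e-04) = ln(1.24316e-06)/ln(0.00111517) ≈ 2.0001.
Then e_5 ≈ e_4·(e_4/e_3)^p = 1.022e-12·(1.24316e-06)^2.0001 = 1.022e-12·1.54335e-12 ≈ 1.577e-24.

1.6e-24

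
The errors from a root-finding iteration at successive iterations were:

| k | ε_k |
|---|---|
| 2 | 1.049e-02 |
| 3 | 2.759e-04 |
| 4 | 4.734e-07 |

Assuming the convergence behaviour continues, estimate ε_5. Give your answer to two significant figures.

6.8e-12

First estimate the order: p ≈ ln(ε_4/ε_3) / ln(ε_3/ε_2) = ln(4.734e-07/2.759e-04)/ln(2.759e-04/1.049e-02) = ln(0.00171584)/ln(0.0263012) ≈ 1.7503.
Then ε_5 ≈ ε_4·(ε_4/ε_3)^p = 4.734e-07·(0.00171584)^1.7503 = 4.734e-07·1.44379e-05 ≈ 6.835e-12.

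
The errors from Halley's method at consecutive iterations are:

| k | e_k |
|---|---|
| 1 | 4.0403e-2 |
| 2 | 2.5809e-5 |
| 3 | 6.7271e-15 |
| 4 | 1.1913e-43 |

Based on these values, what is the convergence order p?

Consecutive ratios: e_4/e_3 = 1.1913e-43/6.7271e-15 = 1.7709e-29, e_3/e_2 = 6.7271e-15/2.5809e-5 = 2.60649e-10.
p ≈ ln(1.7709e-29)/ln(2.60649e-10) = -66.2035/-22.0678 ≈ 3.00.
So the convergence is cubic (order 3).

3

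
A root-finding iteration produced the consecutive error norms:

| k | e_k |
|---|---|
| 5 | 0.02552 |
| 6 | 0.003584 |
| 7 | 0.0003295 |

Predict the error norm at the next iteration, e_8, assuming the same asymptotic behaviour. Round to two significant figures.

First estimate the order: p ≈ ln(e_7/e_6) / ln(e_6/e_5) = ln(0.0003295/0.003584)/ln(0.003584/0.02552) = ln(0.0919364)/ln(0.140439) ≈ 1.2158.
Then e_8 ≈ e_7·(e_7/e_6)^p = 0.0003295·(0.0919364)^1.2158 = 0.0003295·0.0549298 ≈ 1.81e-05.

1.8e-5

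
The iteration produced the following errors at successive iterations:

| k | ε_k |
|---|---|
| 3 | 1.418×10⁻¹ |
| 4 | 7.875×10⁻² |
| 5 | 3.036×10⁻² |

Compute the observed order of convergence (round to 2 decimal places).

1.62

p ≈ ln(ε_5/ε_4) / ln(ε_4/ε_3)
  = ln(3.036×10⁻²/7.875×10⁻²) / ln(7.875×10⁻²/1.418×10⁻¹)
  = ln(0.385524) / ln(0.55536)
  = -0.95315 / -0.58814 ≈ 1.62062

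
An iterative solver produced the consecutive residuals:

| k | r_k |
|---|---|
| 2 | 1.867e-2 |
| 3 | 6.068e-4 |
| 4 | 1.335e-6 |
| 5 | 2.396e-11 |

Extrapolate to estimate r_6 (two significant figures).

8.0e-20

First estimate the order: p ≈ ln(r_5/r_4) / ln(r_4/r_3) = ln(2.396e-11/1.335e-6)/ln(1.335e-6/6.068e-4) = ln(1.79476e-05)/ln(0.00220007) ≈ 1.7858.
Then r_6 ≈ r_5·(r_5/r_4)^p = 2.396e-11·(1.79476e-05)^1.7858 = 2.396e-11·3.34661e-09 ≈ 8.018e-20.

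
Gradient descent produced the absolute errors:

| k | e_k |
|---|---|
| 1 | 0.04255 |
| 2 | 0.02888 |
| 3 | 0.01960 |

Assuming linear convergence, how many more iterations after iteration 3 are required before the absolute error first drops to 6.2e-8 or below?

33

Rate ρ ≈ e_3/e_2 = 0.01960/0.02888 = 0.6787.
After j more steps, e_{3+j} ≈ 0.01960·ρ^j; need ρ^j ≤ 6.2e-8/0.01960 = 3.16327e-06.
j ≥ ln(3.16327e-06)/ln(0.6787) = -12.6639/-0.38758 = 32.674.
So 33 more iterations are needed.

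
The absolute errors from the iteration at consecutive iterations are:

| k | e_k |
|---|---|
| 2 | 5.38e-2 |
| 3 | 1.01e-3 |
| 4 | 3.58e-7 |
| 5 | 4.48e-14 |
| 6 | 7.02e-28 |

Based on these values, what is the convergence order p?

2

Consecutive ratios: e_6/e_5 = 7.02e-28/4.48e-14 = 1.56696e-14, e_5/e_4 = 4.48e-14/3.58e-7 = 1.2514e-07.
p ≈ ln(1.56696e-14)/ln(1.2514e-07) = -31.7871/-15.8938 ≈ 2.00.
So the convergence is quadratic (order 2).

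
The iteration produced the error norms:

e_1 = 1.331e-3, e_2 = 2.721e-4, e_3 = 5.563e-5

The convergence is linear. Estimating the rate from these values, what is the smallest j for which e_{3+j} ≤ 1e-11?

Rate ρ ≈ e_3/e_2 = 5.563e-5/2.721e-4 = 0.2044.
After j more steps, e_{3+j} ≈ 5.563e-5·ρ^j; need ρ^j ≤ 1e-11/5.563e-5 = 1.79759e-07.
j ≥ ln(1.79759e-07)/ln(0.2044) = -15.5316/-1.58768 = 9.783.
So 10 more iterations are needed.

10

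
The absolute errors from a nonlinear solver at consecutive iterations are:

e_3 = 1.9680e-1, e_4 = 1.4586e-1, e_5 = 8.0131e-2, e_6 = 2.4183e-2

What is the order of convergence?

2

Consecutive ratios: e_6/e_5 = 2.4183e-2/8.0131e-2 = 0.301793, e_5/e_4 = 8.0131e-2/1.4586e-1 = 0.549369.
p ≈ ln(0.301793)/ln(0.549369) = -1.1980/-0.5990 ≈ 2.00.
So the convergence is quadratic (order 2).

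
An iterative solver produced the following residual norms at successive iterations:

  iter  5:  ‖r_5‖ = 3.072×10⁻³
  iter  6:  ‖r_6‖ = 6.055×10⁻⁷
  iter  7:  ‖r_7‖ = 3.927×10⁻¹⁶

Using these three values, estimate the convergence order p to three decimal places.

2.480

p ≈ ln(‖r_7‖/‖r_6‖) / ln(‖r_6‖/‖r_5‖)
  = ln(3.927×10⁻¹⁶/6.055×10⁻⁷) / ln(6.055×10⁻⁷/3.072×10⁻³)
  = ln(6.48555e-10) / ln(0.000197103)
  = -21.156274 / -8.531784 ≈ 2.479701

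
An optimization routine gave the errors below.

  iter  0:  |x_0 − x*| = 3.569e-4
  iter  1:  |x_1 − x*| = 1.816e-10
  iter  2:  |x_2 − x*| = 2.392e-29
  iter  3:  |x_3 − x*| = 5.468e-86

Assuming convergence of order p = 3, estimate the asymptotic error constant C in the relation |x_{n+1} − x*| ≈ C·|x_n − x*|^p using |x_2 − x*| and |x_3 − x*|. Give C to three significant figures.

C ≈ |x_3 − x*| / |x_2 − x*|^3
  = 5.468e-86 / (2.392e-29)^3
  = 5.468e-86 / 1.36862e-86 ≈ 3.9953

4.00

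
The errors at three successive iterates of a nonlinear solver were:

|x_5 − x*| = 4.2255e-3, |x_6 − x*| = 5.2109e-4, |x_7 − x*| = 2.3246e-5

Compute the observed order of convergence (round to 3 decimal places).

1.486

p ≈ ln(|x_7 − x*|/|x_6 − x*|) / ln(|x_6 − x*|/|x_5 − x*|)
  = ln(2.3246e-5/5.2109e-4) / ln(5.2109e-4/4.2255e-3)
  = ln(0.0446103) / ln(0.12332)
  = -3.109791 / -2.092973 ≈ 1.485825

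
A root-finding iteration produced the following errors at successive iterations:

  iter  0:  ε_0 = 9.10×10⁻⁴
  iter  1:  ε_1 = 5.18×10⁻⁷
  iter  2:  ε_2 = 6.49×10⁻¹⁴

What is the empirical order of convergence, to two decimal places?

2.13

p ≈ ln(ε_2/ε_1) / ln(ε_1/ε_0)
  = ln(6.49×10⁻¹⁴/5.18×10⁻⁷) / ln(5.18×10⁻⁷/9.10×10⁻⁴)
  = ln(1.2529e-07) / ln(0.000569231)
  = -15.89263 / -7.47122 ≈ 2.12718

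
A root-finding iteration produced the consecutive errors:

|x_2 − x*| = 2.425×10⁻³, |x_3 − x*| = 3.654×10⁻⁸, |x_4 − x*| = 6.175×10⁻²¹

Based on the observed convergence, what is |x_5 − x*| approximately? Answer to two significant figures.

9.1e-55

First estimate the order: p ≈ ln(|x_4 − x*|/|x_3 − x*|) / ln(|x_3 − x*|/|x_2 − x*|) = ln(6.175×10⁻²¹/3.654×10⁻⁸)/ln(3.654×10⁻⁸/2.425×10⁻³) = ln(1.68993e-13)/ln(1.5068e-05) ≈ 2.6488.
Then |x_5 − x*| ≈ |x_4 − x*|·(|x_4 − x*|/|x_3 − x*|)^p = 6.175×10⁻²¹·(1.68993e-13)^2.6488 = 6.175×10⁻²¹·1.47631e-34 ≈ 9.116e-55.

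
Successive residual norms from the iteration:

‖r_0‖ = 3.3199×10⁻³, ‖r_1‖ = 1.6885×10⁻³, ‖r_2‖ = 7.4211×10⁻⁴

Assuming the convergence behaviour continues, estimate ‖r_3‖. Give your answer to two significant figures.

First estimate the order: p ≈ ln(‖r_2‖/‖r_1‖) / ln(‖r_1‖/‖r_0‖) = ln(7.4211×10⁻⁴/1.6885×10⁻³)/ln(1.6885×10⁻³/3.3199×10⁻³) = ln(0.439508)/ln(0.5086) ≈ 1.2160.
Then ‖r_3‖ ≈ ‖r_2‖·(‖r_2‖/‖r_1‖)^p = 7.4211×10⁻⁴·(0.439508)^1.2160 = 7.4211×10⁻⁴·0.368 ≈ 0.0002731.

2.7e-4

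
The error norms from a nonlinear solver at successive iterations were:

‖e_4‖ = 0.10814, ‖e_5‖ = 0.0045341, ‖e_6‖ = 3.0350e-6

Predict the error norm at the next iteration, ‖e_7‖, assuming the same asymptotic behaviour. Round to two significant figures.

First estimate the order: p ≈ ln(‖e_6‖/‖e_5‖) / ln(‖e_5‖/‖e_4‖) = ln(3.0350e-6/0.0045341)/ln(0.0045341/0.10814) = ln(0.000669372)/ln(0.0419281) ≈ 2.3044.
Then ‖e_7‖ ≈ ‖e_6‖·(‖e_6‖/‖e_5‖)^p = 3.0350e-6·(0.000669372)^2.3044 = 3.0350e-6·4.84248e-08 ≈ 1.47e-13.

1.5e-13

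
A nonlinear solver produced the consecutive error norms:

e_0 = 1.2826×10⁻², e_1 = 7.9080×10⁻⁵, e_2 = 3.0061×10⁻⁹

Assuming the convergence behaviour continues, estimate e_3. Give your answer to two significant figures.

First estimate the order: p ≈ ln(e_2/e_1) / ln(e_1/e_0) = ln(3.0061×10⁻⁹/7.9080×10⁻⁵)/ln(7.9080×10⁻⁵/1.2826×10⁻²) = ln(3.80134e-05)/ln(0.0061656) ≈ 2.0000.
Then e_3 ≈ e_2·(e_2/e_1)^p = 3.0061×10⁻⁹·(3.80134e-05)^2.0000 = 3.0061×10⁻⁹·1.44502e-09 ≈ 4.344e-18.

4.3e-18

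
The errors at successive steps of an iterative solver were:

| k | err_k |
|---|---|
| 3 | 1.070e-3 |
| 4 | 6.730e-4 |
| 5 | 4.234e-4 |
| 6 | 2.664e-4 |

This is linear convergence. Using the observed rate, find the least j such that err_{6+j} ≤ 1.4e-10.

32

Rate ρ ≈ err_6/err_5 = 2.664e-4/4.234e-4 = 0.6292.
After j more steps, err_{6+j} ≈ 2.664e-4·ρ^j; need ρ^j ≤ 1.4e-10/2.664e-4 = 5.25526e-07.
j ≥ ln(5.25526e-07)/ln(0.6292) = -14.4589/-0.46331 = 31.208.
So 32 more iterations are needed.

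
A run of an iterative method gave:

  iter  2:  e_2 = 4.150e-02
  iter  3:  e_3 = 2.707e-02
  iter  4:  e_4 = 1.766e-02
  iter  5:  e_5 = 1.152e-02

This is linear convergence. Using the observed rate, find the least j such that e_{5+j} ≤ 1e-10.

44

Rate ρ ≈ e_5/e_4 = 1.152e-02/1.766e-02 = 0.6523.
After j more steps, e_{5+j} ≈ 1.152e-02·ρ^j; need ρ^j ≤ 1e-10/1.152e-02 = 8.68056e-09.
j ≥ ln(8.68056e-09)/ln(0.6523) = -18.5622/-0.42725 = 43.446.
So 44 more iterations are needed.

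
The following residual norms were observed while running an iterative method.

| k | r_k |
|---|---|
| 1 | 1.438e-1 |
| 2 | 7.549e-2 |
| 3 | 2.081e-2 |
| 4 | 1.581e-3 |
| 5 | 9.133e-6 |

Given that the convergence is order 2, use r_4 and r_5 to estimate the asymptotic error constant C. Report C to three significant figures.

C ≈ r_5 / r_4^2
  = 9.133e-6 / (1.581e-3)^2
  = 9.133e-6 / 2.49956e-06 ≈ 3.6538

3.65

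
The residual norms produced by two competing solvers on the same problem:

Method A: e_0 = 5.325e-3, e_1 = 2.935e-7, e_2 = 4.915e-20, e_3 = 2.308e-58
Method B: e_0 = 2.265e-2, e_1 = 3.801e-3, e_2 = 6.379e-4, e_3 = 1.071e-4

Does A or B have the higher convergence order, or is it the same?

A

Method A: p ≈ ln(2.308e-58/4.915e-20)/ln(4.915e-20/2.935e-7) ≈ 3.00.
Method B: p ≈ ln(1.071e-4/6.379e-4)/ln(6.379e-4/3.801e-3) ≈ 1.00.
Method A has the higher order (≈3.0 vs ≈1.0).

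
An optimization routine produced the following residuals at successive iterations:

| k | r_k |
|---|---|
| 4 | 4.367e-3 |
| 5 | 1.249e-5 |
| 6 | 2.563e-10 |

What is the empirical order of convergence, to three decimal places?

p ≈ ln(r_6/r_5) / ln(r_5/r_4)
  = ln(2.563e-10/1.249e-5) / ln(1.249e-5/4.367e-3)
  = ln(2.05204e-05) / ln(0.00286009)
  = -10.794091 / -5.856902 ≈ 1.842969

1.843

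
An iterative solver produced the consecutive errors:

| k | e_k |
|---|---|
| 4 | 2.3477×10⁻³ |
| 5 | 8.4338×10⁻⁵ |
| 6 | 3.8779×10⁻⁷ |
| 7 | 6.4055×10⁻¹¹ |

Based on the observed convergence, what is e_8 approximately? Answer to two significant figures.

4.9e-17

First estimate the order: p ≈ ln(e_7/e_6) / ln(e_6/e_5) = ln(6.4055×10⁻¹¹/3.8779×10⁻⁷)/ln(3.8779×10⁻⁷/8.4338×10⁻⁵) = ln(0.00016518)/ln(0.00459805) ≈ 1.6180.
Then e_8 ≈ e_7·(e_7/e_6)^p = 6.4055×10⁻¹¹·(0.00016518)^1.6180 = 6.4055×10⁻¹¹·7.59723e-07 ≈ 4.866e-17.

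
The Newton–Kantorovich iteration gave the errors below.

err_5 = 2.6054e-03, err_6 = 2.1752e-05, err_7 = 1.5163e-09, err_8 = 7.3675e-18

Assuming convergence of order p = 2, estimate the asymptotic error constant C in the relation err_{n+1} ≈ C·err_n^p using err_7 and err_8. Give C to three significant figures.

3.20

C ≈ err_8 / err_7^2
  = 7.3675e-18 / (1.5163e-09)^2
  = 7.3675e-18 / 2.29917e-18 ≈ 3.2044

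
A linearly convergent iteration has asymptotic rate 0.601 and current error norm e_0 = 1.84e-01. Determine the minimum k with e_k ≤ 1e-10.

After k steps, e_k ≈ 1.84e-01·0.601^k.
Need 0.601^k ≤ 1e-10/1.84e-01 = 5.43478e-10.
k ≥ ln(5.43478e-10)/ln(0.601) = -21.3330/-0.50916 = 41.898.
Smallest integer k = 42.

42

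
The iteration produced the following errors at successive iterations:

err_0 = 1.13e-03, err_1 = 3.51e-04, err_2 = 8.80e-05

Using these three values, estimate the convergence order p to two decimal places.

1.18

p ≈ ln(err_2/err_1) / ln(err_1/err_0)
  = ln(8.80e-05/3.51e-04) / ln(3.51e-04/1.13e-03)
  = ln(0.250712) / ln(0.310619)
  = -1.38345 / -1.16919 ≈ 1.18326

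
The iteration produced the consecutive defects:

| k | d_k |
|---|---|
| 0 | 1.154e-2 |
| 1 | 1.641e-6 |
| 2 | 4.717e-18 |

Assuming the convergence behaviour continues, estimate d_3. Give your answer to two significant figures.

First estimate the order: p ≈ ln(d_2/d_1) / ln(d_1/d_0) = ln(4.717e-18/1.641e-6)/ln(1.641e-6/1.154e-2) = ln(2.87447e-12)/ln(0.000142201) ≈ 3.0000.
Then d_3 ≈ d_2·(d_2/d_1)^p = 4.717e-18·(2.87447e-12)^3.0000 = 4.717e-18·2.37505e-35 ≈ 1.12e-52.

1.1e-52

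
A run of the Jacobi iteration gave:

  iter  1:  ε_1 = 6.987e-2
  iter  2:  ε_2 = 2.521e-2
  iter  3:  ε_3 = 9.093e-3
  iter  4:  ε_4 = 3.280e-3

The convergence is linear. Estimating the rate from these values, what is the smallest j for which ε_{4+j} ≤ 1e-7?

Rate ρ ≈ ε_4/ε_3 = 3.280e-3/9.093e-3 = 0.3607.
After j more steps, ε_{4+j} ≈ 3.280e-3·ρ^j; need ρ^j ≤ 1e-7/3.280e-3 = 3.04878e-05.
j ≥ ln(3.04878e-05)/ln(0.3607) = -10.3982/-1.01971 = 10.197.
So 11 more iterations are needed.

11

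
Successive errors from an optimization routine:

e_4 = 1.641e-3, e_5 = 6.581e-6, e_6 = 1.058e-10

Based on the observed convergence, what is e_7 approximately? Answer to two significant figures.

First estimate the order: p ≈ ln(e_6/e_5) / ln(e_5/e_4) = ln(1.058e-10/6.581e-6)/ln(6.581e-6/1.641e-3) = ln(1.60766e-05)/ln(0.00401036) ≈ 2.0001.
Then e_7 ≈ e_6·(e_6/e_5)^p = 1.058e-10·(1.60766e-05)^2.0001 = 1.058e-10·2.58172e-10 ≈ 2.731e-20.

2.7e-20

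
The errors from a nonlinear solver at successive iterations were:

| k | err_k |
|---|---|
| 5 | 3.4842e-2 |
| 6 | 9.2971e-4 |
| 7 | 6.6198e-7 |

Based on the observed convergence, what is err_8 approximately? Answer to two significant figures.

First estimate the order: p ≈ ln(err_7/err_6) / ln(err_6/err_5) = ln(6.6198e-7/9.2971e-4)/ln(9.2971e-4/3.4842e-2) = ln(0.000712028)/ln(0.0266836) ≈ 2.0000.
Then err_8 ≈ err_7·(err_7/err_6)^p = 6.6198e-7·(0.000712028)^2.0000 = 6.6198e-7·5.06984e-07 ≈ 3.356e-13.

3.4e-13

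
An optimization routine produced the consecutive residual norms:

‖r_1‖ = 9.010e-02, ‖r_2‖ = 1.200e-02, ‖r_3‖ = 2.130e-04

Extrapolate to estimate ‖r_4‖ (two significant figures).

6.7e-8

First estimate the order: p ≈ ln(‖r_3‖/‖r_2‖) / ln(‖r_2‖/‖r_1‖) = ln(2.130e-04/1.200e-02)/ln(1.200e-02/9.010e-02) = ln(0.01775)/ln(0.133185) ≈ 1.9997.
Then ‖r_4‖ ≈ ‖r_3‖·(‖r_3‖/‖r_2‖)^p = 2.130e-04·(0.01775)^1.9997 = 2.130e-04·0.000315444 ≈ 6.719e-08.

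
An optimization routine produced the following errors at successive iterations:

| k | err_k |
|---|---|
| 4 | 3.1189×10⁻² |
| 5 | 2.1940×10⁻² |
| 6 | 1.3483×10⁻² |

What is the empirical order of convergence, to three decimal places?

1.384

p ≈ ln(err_6/err_5) / ln(err_5/err_4)
  = ln(1.3483×10⁻²/2.1940×10⁻²) / ln(2.1940×10⁻²/3.1189×10⁻²)
  = ln(0.61454) / ln(0.703453)
  = -0.486881 / -0.351754 ≈ 1.384152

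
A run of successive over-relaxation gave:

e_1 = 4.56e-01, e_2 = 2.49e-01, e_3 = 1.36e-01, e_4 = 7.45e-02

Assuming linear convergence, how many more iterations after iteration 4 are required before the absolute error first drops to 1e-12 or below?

Rate ρ ≈ e_4/e_3 = 7.45e-02/1.36e-01 = 0.5478.
After j more steps, e_{4+j} ≈ 7.45e-02·ρ^j; need ρ^j ≤ 1e-12/7.45e-02 = 1.34228e-11.
j ≥ ln(1.34228e-11)/ln(0.5478) = -25.0341/-0.60185 = 41.595.
So 42 more iterations are needed.

42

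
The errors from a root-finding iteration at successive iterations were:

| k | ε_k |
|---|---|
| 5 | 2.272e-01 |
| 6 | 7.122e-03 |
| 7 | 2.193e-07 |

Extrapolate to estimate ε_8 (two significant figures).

First estimate the order: p ≈ ln(ε_7/ε_6) / ln(ε_6/ε_5) = ln(2.193e-07/7.122e-03)/ln(7.122e-03/2.272e-01) = ln(3.07919e-05)/ln(0.0313468) ≈ 3.0001.
Then ε_8 ≈ ε_7·(ε_7/ε_6)^p = 2.193e-07·(3.07919e-05)^3.0001 = 2.193e-07·2.91648e-14 ≈ 6.396e-21.

6.4e-21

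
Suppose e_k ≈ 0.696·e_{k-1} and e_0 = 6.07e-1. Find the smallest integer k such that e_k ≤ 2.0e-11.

After k steps, e_k ≈ 6.07e-1·0.696^k.
Need 0.696^k ≤ 2.0e-11/6.07e-1 = 3.29489e-11.
k ≥ ln(3.29489e-11)/ln(0.696) = -24.1361/-0.36241 = 66.599.
Smallest integer k = 67.

67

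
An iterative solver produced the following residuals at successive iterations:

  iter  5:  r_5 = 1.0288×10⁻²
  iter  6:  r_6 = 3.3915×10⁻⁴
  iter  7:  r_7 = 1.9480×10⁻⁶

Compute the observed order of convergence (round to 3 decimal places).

p ≈ ln(r_7/r_6) / ln(r_6/r_5)
  = ln(1.9480×10⁻⁶/3.3915×10⁻⁴) / ln(3.3915×10⁻⁴/1.0288×10⁻²)
  = ln(0.00574377) / ln(0.0329656)
  = -5.159639 / -3.412291 ≈ 1.512075

1.512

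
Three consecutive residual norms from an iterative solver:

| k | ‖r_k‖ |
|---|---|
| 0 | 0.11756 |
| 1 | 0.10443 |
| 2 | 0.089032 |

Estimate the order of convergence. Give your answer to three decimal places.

p ≈ ln(‖r_2‖/‖r_1‖) / ln(‖r_1‖/‖r_0‖)
  = ln(0.089032/0.10443) / ln(0.10443/0.11756)
  = ln(0.852552) / ln(0.888312)
  = -0.159521 / -0.118432 ≈ 1.346942

1.347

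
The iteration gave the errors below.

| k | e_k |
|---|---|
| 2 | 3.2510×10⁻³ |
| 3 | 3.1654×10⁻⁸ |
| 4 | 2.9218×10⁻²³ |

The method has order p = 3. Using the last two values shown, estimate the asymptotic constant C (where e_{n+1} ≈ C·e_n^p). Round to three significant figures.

C ≈ e_4 / e_3^3
  = 2.9218×10⁻²³ / (3.1654×10⁻⁸)^3
  = 2.9218×10⁻²³ / 3.17165e-23 ≈ 0.92122

0.921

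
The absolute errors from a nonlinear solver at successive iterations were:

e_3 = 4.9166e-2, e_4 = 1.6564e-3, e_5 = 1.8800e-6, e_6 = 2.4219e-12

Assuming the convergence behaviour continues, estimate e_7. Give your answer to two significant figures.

First estimate the order: p ≈ ln(e_6/e_5) / ln(e_5/e_4) = ln(2.4219e-12/1.8800e-6)/ln(1.8800e-6/1.6564e-3) = ln(1.28824e-06)/ln(0.00113499) ≈ 2.0000.
Then e_7 ≈ e_6·(e_6/e_5)^p = 2.4219e-12·(1.28824e-06)^2.0000 = 2.4219e-12·1.65956e-12 ≈ 4.019e-24.

4.0e-24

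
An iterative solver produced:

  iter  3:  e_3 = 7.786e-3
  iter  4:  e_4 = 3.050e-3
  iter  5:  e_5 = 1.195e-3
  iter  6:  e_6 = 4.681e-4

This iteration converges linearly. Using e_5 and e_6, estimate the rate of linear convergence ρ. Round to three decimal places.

ρ ≈ e_6/e_5 = 4.681e-4/1.195e-3 = 0.39172

0.392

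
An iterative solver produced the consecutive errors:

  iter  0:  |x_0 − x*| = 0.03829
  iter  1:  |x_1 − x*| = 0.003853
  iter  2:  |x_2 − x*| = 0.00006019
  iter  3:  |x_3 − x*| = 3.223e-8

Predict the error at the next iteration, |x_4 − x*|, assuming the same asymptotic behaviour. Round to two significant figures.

First estimate the order: p ≈ ln(|x_3 − x*|/|x_2 − x*|) / ln(|x_2 − x*|/|x_1 − x*|) = ln(3.223e-8/0.00006019)/ln(0.00006019/0.003853) = ln(0.000535471)/ln(0.0156216) ≈ 1.8111.
Then |x_4 − x*| ≈ |x_3 − x*|·(|x_3 − x*|/|x_2 − x*|)^p = 3.223e-8·(0.000535471)^1.8111 = 3.223e-8·1.18963e-06 ≈ 3.834e-14.

3.8e-14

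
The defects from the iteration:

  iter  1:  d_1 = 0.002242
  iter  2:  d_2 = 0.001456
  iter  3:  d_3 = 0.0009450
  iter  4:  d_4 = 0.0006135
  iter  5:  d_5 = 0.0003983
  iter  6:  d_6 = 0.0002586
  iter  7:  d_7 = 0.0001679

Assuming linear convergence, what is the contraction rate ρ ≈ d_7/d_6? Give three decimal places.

0.649

ρ ≈ d_7/d_6 = 0.0001679/0.0002586 = 0.64927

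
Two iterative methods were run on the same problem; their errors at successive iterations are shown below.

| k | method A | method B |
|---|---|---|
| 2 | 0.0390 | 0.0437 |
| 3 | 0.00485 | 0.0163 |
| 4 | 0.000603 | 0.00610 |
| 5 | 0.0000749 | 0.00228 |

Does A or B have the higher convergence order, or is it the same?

same

Method A: p ≈ ln(0.0000749/0.000603)/ln(0.000603/0.00485) ≈ 1.00.
Method B: p ≈ ln(0.00228/0.00610)/ln(0.00610/0.0163) ≈ 1.00.
Both orders ≈ 1.0 — effectively the same.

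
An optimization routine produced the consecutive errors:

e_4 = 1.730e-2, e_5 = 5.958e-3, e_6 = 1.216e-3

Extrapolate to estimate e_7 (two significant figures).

1.1e-4

First estimate the order: p ≈ ln(e_6/e_5) / ln(e_5/e_4) = ln(1.216e-3/5.958e-3)/ln(5.958e-3/1.730e-2) = ln(0.204095)/ln(0.344393) ≈ 1.4908.
Then e_7 ≈ e_6·(e_6/e_5)^p = 1.216e-3·(0.204095)^1.4908 = 1.216e-3·0.0935617 ≈ 0.0001138.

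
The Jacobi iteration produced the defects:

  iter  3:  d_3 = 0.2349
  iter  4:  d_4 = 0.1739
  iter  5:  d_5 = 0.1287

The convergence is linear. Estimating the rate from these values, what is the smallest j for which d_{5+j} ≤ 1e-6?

40

Rate ρ ≈ d_5/d_4 = 0.1287/0.1739 = 0.7401.
After j more steps, d_{5+j} ≈ 0.1287·ρ^j; need ρ^j ≤ 1e-6/0.1287 = 7.77001e-06.
j ≥ ln(7.77001e-06)/ln(0.7401) = -11.7652/-0.30097 = 39.091.
So 40 more iterations are needed.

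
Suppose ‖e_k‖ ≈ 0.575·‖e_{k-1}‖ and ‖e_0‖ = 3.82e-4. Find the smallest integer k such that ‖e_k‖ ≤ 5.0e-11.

29

After k steps, ‖e_k‖ ≈ 3.82e-4·0.575^k.
Need 0.575^k ≤ 5.0e-11/3.82e-4 = 1.3089e-07.
k ≥ ln(1.3089e-07)/ln(0.575) = -15.8489/-0.55339 = 28.640.
Smallest integer k = 29.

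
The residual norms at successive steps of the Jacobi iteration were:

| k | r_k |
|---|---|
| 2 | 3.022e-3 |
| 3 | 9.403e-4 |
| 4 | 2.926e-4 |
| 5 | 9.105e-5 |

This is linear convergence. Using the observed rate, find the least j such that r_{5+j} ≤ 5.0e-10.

Rate ρ ≈ r_5/r_4 = 9.105e-5/2.926e-4 = 0.3112.
After j more steps, r_{5+j} ≈ 9.105e-5·ρ^j; need ρ^j ≤ 5.0e-10/9.105e-5 = 5.49149e-06.
j ≥ ln(5.49149e-06)/ln(0.3112) = -12.1123/-1.16732 = 10.376.
So 11 more iterations are needed.

11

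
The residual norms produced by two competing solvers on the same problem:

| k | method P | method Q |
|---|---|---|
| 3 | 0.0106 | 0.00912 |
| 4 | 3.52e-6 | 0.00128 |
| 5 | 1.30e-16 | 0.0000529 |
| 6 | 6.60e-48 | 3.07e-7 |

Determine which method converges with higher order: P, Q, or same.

Method P: p ≈ ln(6.60e-48/1.30e-16)/ln(1.30e-16/3.52e-6) ≈ 3.00.
Method Q: p ≈ ln(3.07e-7/0.0000529)/ln(0.0000529/0.00128) ≈ 1.62.
Method P has the higher order (≈3.0 vs ≈1.6).

P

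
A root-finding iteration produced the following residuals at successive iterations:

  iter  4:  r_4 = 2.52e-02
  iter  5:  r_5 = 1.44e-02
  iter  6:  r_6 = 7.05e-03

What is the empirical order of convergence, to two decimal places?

1.28

p ≈ ln(r_6/r_5) / ln(r_5/r_4)
  = ln(7.05e-03/1.44e-02) / ln(1.44e-02/2.52e-02)
  = ln(0.489583) / ln(0.571429)
  = -0.71420 / -0.55962 ≈ 1.27622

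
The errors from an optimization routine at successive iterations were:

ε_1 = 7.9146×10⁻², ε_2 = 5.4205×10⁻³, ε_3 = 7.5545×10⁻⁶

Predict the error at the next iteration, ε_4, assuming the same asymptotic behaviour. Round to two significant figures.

First estimate the order: p ≈ ln(ε_3/ε_2) / ln(ε_2/ε_1) = ln(7.5545×10⁻⁶/5.4205×10⁻³)/ln(5.4205×10⁻³/7.9146×10⁻²) = ln(0.00139369)/ln(0.0684874) ≈ 2.4526.
Then ε_4 ≈ ε_3·(ε_3/ε_2)^p = 7.5545×10⁻⁶·(0.00139369)^2.4526 = 7.5545×10⁻⁶·9.90335e-08 ≈ 7.481e-13.

7.5e-13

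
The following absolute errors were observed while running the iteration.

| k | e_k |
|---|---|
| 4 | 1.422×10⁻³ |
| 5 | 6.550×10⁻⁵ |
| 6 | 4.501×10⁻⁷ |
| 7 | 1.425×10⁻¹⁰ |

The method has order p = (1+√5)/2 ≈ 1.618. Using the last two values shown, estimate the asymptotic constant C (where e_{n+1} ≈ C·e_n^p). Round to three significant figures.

2.65

C ≈ e_7 / e_6^1.618
  = 1.425×10⁻¹⁰ / (4.501×10⁻⁷)^1.618
  = 1.425×10⁻¹⁰ / 5.38337e-11 ≈ 2.647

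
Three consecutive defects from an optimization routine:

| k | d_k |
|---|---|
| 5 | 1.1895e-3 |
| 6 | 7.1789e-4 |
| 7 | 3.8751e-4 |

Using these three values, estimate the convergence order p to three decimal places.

p ≈ ln(d_7/d_6) / ln(d_6/d_5)
  = ln(3.8751e-4/7.1789e-4) / ln(7.1789e-4/1.1895e-3)
  = ln(0.53979) / ln(0.603522)
  = -0.616575 / -0.504973 ≈ 1.221006

1.221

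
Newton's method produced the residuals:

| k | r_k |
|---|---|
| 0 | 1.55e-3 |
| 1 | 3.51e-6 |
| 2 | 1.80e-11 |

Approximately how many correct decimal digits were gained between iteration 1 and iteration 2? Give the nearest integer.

5

Digits gained ≈ log₁₀(r_1/r_2) = log₁₀(3.51e-6/1.80e-11) = log₁₀(195000) ≈ 5.290.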